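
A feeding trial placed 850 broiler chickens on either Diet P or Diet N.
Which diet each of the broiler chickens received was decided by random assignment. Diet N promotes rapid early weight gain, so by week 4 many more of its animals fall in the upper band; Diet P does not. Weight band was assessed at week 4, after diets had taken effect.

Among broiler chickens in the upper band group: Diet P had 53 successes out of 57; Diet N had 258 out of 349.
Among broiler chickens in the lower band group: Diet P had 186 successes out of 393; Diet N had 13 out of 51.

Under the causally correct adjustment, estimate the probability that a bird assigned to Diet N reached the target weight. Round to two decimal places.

Because the diet influences week-4 weight band, week-4 weight band is a post-treatment mediator, not a confounder. Stratifying on it would bias the estimate; the causal effect is the crude pooled difference.
So P(outcome | do(Diet N)) is just the pooled rate for Diet N: 271/400 = 0.677.

0.68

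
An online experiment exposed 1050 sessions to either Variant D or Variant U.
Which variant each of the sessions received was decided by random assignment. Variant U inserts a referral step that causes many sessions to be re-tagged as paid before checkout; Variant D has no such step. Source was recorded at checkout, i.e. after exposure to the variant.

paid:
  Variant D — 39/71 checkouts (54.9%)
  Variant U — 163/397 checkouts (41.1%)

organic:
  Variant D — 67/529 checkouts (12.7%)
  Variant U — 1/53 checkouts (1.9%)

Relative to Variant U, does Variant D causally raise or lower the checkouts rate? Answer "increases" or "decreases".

decreases

The distribution of traffic source is itself part of what the variant does — it is an intermediate outcome. Holding it fixed would remove that part of the effect; the total effect is the pooled difference.
Pooled: Variant D 17.7% vs Variant U 36.4%; Variant U is higher overall.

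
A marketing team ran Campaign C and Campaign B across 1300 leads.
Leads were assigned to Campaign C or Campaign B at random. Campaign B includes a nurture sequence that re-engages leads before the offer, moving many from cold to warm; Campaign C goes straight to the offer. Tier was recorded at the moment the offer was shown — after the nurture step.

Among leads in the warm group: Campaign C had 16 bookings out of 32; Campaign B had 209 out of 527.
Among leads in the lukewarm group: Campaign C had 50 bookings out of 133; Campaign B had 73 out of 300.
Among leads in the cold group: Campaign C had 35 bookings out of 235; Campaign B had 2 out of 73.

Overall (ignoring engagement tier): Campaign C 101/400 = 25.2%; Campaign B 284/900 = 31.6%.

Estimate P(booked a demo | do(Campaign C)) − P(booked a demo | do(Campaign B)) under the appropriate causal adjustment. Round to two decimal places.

The stratified and pooled comparisons disagree (Campaign C wins within each engagement tier; Campaign B wins overall), so the answer turns on the causal role of engagement tier.
Engagement tier is downstream of the campaign. One should not condition on a consequence of treatment, so the overall rates are the right comparison.
The causal difference is the pooled difference: 0.253 − 0.316 = -0.063.

-0.06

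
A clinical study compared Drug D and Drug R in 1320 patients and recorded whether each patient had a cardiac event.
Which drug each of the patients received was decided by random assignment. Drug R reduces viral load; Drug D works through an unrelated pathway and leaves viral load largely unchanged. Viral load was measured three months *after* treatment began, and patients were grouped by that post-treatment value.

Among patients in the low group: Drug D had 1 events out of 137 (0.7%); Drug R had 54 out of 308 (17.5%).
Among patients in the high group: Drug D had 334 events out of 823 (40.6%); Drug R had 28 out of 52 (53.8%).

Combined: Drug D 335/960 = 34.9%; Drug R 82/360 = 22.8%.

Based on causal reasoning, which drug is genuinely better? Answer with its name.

Drug R

Viral load here is a post-treatment variable shaped by the drug; conditioning on it would introduce bias rather than remove it. The overall comparison is the causal one.
Pooled: Drug D 34.9% vs Drug R 22.8%; Drug R is lower overall.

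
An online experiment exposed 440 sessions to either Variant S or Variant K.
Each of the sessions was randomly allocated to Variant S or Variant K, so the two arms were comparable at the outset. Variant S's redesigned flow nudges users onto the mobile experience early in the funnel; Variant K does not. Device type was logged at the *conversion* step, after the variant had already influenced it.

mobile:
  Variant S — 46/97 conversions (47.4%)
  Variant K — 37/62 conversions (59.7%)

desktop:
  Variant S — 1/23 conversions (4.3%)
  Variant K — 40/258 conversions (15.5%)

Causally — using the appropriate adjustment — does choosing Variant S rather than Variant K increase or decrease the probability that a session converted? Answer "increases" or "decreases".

increases

Device type here is a post-treatment variable shaped by the variant; conditioning on it would introduce bias rather than remove it. The overall comparison is the causal one.
Pooled: Variant S 39.2% vs Variant K 24.1%; Variant S is higher overall.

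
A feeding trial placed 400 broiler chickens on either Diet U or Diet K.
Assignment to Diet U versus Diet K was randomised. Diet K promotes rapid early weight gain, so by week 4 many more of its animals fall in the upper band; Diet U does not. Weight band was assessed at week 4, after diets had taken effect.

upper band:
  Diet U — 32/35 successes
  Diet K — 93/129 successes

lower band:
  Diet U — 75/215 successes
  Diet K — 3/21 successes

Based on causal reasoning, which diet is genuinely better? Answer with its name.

Week-4 weight band is downstream of the diet. One should not condition on a consequence of treatment, so the overall rates are the right comparison.
Pooled: Diet U 42.8% vs Diet K 64.0%; Diet K is higher overall.

Diet K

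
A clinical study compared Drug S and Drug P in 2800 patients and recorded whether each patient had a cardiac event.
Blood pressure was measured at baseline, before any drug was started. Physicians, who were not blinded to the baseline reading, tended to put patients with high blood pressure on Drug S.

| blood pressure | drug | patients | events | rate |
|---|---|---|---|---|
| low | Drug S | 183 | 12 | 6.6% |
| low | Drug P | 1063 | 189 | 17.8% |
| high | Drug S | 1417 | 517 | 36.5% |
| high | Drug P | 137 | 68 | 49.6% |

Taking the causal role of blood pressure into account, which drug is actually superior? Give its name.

Drug S

Blood pressure differs across drugs for reasons unrelated to any effect of the drug itself, and it separately predicts the outcome — a classic confounder. We must compare within blood pressure levels.
Within each level — low: 6.6% vs 17.8%; high: 36.5% vs 49.6% — Drug S is lower every time.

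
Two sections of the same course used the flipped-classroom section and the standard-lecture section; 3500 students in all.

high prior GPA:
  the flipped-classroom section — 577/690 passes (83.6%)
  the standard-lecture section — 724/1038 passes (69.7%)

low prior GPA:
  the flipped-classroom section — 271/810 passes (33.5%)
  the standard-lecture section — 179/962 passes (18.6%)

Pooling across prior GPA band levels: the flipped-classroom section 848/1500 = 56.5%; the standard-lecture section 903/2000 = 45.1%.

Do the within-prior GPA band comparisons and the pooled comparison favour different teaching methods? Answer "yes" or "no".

no

Within each prior GPA band level (high prior GPA 83.6% vs 69.7%; low prior GPA 33.5% vs 18.6%), the flipped-classroom section has the higher rate every time. Pooled: 56.5% vs 45.1% — the flipped-classroom section has the higher rate overall. They agree.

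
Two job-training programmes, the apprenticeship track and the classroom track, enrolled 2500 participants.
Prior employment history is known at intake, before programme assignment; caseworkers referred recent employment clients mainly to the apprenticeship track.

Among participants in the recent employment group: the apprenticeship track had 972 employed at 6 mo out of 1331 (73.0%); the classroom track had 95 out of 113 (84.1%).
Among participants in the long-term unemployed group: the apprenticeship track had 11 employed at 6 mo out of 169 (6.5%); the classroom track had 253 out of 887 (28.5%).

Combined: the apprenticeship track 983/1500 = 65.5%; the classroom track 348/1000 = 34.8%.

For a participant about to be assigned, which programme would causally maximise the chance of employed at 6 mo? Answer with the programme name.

The prior employment history-specific comparison favours the classroom track throughout, but the pooled figures favour the apprenticeship track. The question is whether to condition on prior employment history.
The imbalance in prior employment history arose from how participants were allocated, not from anything the programme did; and prior employment history independently affects the outcome. The pooled gap is confounded — condition on prior employment history.
Within each level — recent employment: 73.0% vs 84.1%; long-term unemployed: 6.5% vs 28.5% — the classroom track is higher every time.

the classroom track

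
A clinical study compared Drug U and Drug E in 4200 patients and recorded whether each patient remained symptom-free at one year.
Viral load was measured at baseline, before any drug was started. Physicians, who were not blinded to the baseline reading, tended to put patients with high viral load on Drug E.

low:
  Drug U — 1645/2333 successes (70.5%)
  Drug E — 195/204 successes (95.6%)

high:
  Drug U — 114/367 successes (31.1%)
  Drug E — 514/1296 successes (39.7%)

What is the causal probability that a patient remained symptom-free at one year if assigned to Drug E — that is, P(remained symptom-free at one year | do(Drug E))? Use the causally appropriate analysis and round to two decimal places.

0.73

Since viral load is a pre-existing factor (not a product of the drug) and it affects the outcome on its own, it is a confounder. The stratified rates, not the pooled rate, identify the causal effect.
Standardising Drug E to the population viral load mix: 0.604·195/204 + 0.396·514/1296 = 0.734.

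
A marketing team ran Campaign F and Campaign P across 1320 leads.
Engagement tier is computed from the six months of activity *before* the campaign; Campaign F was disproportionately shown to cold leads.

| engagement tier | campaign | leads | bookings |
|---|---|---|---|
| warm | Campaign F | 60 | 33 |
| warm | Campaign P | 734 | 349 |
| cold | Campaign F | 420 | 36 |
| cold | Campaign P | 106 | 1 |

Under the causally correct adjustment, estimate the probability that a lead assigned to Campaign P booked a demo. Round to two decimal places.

0.29

The stratified and pooled comparisons disagree (Campaign F wins within each engagement tier; Campaign P wins overall), so the answer turns on the causal role of engagement tier.
The imbalance in engagement tier arose from how leads were allocated, not from anything the campaign did; and engagement tier independently affects the outcome. The pooled gap is confounded — condition on engagement tier.
Standardising Campaign P to the population engagement tier mix: 0.602·349/734 + 0.398·1/106 = 0.290.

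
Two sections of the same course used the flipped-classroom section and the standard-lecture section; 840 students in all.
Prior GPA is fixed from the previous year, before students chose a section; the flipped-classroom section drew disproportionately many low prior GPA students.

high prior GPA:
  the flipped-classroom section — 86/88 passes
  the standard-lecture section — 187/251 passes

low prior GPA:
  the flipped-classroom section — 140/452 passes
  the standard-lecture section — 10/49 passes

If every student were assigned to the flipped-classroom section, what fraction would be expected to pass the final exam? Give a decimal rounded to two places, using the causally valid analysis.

0.58

The stratified and pooled comparisons disagree (the flipped-classroom section wins within each prior GPA band; the standard-lecture section wins overall), so the answer turns on the causal role of prior GPA band.
Prior GPA band is set before the teaching method has any effect — it is not caused by the teaching method — and it independently drives the outcome. That makes it a confounder, so the causal comparison is within prior GPA band levels.
Standardising the flipped-classroom section to the population prior GPA band mix: 0.404·86/88 + 0.596·140/452 = 0.579.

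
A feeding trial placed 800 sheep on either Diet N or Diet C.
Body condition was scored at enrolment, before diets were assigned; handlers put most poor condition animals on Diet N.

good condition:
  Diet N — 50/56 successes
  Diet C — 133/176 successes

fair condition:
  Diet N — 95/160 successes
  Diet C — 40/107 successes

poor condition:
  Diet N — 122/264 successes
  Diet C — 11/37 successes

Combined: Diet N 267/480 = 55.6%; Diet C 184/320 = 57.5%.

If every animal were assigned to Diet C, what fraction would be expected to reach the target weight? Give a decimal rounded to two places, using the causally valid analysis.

0.46

Diet N is higher inside every starting body condition stratum but Diet C is higher in aggregate. Whether to stratify depends on how starting body condition relates to the diet.
Starting body condition is set before the diet has any effect — it is not caused by the diet — and it independently drives the outcome. That makes it a confounder, so the causal comparison is within starting body condition levels.
Standardising Diet C to the population starting body condition mix: 0.290·133/176 + 0.334·40/107 + 0.376·11/37 = 0.456.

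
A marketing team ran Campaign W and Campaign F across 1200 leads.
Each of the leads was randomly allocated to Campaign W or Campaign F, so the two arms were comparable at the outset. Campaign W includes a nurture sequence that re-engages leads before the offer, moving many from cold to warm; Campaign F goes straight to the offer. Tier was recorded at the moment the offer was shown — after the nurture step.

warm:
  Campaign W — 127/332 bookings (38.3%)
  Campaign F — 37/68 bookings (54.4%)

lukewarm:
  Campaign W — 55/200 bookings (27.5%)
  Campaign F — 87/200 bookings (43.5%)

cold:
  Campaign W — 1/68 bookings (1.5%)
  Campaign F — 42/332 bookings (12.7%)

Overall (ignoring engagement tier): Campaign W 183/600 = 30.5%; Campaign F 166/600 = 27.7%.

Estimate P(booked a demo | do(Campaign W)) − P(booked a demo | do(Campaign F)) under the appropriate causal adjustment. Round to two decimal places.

Engagement tier is recorded after the campaign and is itself shifted by it — it sits on the causal path from campaign to outcome. Conditioning on a mediator would strip out part of the effect we want; the pooled comparison gives the total causal effect.
The causal difference is the pooled difference: 0.305 − 0.277 = +0.028.

+0.03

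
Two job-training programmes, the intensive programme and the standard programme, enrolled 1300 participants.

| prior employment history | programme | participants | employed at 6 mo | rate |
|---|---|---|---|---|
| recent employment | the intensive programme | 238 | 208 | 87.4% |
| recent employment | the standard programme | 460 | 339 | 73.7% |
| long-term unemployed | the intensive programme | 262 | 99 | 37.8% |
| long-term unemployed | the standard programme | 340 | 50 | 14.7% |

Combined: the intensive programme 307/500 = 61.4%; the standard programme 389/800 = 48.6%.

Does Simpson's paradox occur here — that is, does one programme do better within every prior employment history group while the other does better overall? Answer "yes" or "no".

Within each prior employment history level (recent employment 87.4% vs 73.7%; long-term unemployed 37.8% vs 14.7%), the intensive programme has the higher rate every time. Pooled: 61.4% vs 48.6% — the intensive programme has the higher rate overall. They agree.

no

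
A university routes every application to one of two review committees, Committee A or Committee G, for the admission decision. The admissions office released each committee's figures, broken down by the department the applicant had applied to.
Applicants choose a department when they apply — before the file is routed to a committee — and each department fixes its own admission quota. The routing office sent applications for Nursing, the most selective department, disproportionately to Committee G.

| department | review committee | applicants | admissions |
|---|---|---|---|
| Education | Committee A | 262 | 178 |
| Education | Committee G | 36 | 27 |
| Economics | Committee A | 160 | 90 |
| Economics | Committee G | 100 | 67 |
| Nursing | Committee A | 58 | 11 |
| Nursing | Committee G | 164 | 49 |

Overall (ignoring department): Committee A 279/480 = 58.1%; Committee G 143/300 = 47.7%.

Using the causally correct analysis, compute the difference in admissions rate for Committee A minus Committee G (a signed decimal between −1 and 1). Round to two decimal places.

-0.09

The stratified and pooled comparisons disagree (Committee G wins within each department; Committee A wins overall), so the answer turns on the causal role of department.
Here department is a common cause — it drives both which review committee a case falls under and the outcome. The crude comparison mixes populations; the stratum-specific rates are the causally relevant ones.
Adjusting over the population distribution of department: 0.382·(0.679−0.750) + 0.333·(0.562−0.670) + 0.285·(0.190−0.299) = -0.094.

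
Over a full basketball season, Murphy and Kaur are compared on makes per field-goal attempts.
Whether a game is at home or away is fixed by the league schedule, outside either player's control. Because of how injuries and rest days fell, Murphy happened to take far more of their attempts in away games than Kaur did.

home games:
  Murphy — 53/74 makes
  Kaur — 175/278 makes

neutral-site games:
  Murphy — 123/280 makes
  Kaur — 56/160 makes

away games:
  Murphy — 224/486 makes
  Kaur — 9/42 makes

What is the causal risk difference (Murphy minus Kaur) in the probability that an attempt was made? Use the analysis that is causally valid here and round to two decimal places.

+0.15

Murphy is higher inside every game venue stratum but Kaur is higher in aggregate. Whether to stratify depends on how game venue relates to the player.
Since game venue is a pre-existing factor (not a product of the player) and it affects the outcome on its own, it is a confounder. The stratified rates, not the pooled rate, identify the causal effect.
Adjusting over the population distribution of game venue: 0.267·(0.716−0.629) + 0.333·(0.439−0.350) + 0.400·(0.461−0.214) = +0.152.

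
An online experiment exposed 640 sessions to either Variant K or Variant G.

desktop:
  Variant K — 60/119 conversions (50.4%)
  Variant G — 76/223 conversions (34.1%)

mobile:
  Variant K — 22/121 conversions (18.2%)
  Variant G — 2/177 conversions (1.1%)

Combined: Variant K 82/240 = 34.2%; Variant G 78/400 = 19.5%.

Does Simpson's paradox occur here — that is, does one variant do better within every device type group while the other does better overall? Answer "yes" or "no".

Within each device type level (desktop 50.4% vs 34.1%; mobile 18.2% vs 1.1%), Variant K has the higher rate every time. Pooled: 34.2% vs 19.5% — Variant K has the higher rate overall. They agree.

no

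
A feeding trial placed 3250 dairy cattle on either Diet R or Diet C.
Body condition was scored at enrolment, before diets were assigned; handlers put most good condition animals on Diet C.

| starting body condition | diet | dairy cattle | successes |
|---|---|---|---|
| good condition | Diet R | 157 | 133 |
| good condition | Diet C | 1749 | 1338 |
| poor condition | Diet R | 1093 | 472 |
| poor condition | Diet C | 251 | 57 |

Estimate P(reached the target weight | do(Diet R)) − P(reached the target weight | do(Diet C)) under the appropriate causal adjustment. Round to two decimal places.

+0.13

Diet R is higher inside every starting body condition stratum but Diet C is higher in aggregate. Whether to stratify depends on how starting body condition relates to the diet.
Here starting body condition is a common cause — it drives both which diet a case falls under and the outcome. The crude comparison mixes populations; the stratum-specific rates are the causally relevant ones.
Adjusting over the population distribution of starting body condition: 0.586·(0.847−0.765) + 0.414·(0.432−0.227) = +0.133.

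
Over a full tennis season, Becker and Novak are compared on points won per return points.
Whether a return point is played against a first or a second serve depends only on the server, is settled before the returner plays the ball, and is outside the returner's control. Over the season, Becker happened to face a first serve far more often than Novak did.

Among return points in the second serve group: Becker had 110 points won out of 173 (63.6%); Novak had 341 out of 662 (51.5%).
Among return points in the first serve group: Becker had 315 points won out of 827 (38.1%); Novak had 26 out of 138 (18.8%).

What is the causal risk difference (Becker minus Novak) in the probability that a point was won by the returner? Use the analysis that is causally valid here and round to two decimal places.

Serve type differs across players for reasons unrelated to any effect of the player itself, and it separately predicts the outcome — a classic confounder. We must compare within serve type levels.
Adjusting over the population distribution of serve type: 0.464·(0.636−0.515) + 0.536·(0.381−0.188) = +0.159.

+0.16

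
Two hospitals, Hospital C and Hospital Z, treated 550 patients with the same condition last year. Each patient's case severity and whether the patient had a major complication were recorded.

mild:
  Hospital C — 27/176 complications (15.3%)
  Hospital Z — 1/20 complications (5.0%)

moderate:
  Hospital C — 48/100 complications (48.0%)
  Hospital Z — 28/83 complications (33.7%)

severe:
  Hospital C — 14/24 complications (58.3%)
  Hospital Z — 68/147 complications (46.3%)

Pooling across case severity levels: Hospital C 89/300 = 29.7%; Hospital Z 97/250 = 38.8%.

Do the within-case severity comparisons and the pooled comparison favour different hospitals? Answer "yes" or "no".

Within each case severity level (mild 15.3% vs 5.0%; moderate 48.0% vs 33.7%; severe 58.3% vs 46.3%), Hospital Z has the lower rate every time. Pooled: 29.7% vs 38.8% — Hospital C has the lower rate overall. The two comparisons disagree.

yes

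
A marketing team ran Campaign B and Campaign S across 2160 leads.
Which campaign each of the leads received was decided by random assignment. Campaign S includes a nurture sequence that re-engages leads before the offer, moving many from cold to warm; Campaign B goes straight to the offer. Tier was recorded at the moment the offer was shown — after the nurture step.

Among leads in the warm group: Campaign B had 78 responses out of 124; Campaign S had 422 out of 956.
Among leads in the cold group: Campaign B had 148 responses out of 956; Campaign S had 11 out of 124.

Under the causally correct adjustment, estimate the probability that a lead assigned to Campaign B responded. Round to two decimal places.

Engagement tier lies on the pathway campaign → engagement tier → outcome, so adjusting for it blocks the indirect effect. For the total causal effect of campaign, use the unadjusted pooled rates.
So P(outcome | do(Campaign B)) is just the pooled rate for Campaign B: 226/1080 = 0.209.

0.21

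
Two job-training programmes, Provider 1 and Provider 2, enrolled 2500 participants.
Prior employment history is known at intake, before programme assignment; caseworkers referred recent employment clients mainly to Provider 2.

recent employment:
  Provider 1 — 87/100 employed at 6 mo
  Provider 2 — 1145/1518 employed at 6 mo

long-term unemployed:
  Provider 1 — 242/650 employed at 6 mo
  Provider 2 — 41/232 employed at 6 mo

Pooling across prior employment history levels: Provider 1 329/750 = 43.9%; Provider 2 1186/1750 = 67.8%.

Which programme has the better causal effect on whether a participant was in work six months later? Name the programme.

Provider 1

Provider 1 is higher inside every prior employment history stratum but Provider 2 is higher in aggregate. Whether to stratify depends on how prior employment history relates to the programme.
Prior employment history satisfies the back-door criterion: it is not a descendant of the programme, and it blocks the spurious path from programme to outcome. Adjusting for it (i.e., using the within-prior employment history rates) gives the causal effect.
Within each level — recent employment: 87.0% vs 75.4%; long-term unemployed: 37.2% vs 17.7% — Provider 1 is higher every time.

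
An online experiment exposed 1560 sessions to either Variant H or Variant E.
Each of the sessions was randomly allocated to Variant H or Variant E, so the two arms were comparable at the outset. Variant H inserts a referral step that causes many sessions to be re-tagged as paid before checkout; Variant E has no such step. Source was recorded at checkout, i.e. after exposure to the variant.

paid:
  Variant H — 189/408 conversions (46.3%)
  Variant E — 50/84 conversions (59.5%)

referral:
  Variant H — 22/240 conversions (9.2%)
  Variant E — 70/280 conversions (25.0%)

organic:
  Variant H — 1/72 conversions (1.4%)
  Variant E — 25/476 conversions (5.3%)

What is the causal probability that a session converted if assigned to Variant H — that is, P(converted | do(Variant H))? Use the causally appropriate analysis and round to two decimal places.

Within every traffic source level Variant E has the higher rate, yet pooled Variant H does — Simpson's reversal.
Traffic source lies on the pathway variant → traffic source → outcome, so adjusting for it blocks the indirect effect. For the total causal effect of variant, use the unadjusted pooled rates.
So P(outcome | do(Variant H)) is just the pooled rate for Variant H: 212/720 = 0.294.

0.29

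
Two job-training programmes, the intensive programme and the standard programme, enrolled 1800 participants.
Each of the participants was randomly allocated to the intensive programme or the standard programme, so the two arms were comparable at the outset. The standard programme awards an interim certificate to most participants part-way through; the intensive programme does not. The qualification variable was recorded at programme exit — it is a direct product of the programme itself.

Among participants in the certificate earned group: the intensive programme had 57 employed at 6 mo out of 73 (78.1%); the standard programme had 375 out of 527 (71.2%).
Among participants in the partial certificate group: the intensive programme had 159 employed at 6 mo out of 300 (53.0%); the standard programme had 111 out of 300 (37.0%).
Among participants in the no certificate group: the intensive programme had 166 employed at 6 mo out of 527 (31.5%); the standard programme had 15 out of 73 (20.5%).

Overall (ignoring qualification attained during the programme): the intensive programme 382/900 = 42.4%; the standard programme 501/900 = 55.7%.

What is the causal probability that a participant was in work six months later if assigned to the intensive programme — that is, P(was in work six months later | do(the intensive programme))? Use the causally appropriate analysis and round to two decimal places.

0.42

The qualification attained during the programme-specific comparison favours the intensive programme throughout, but the pooled figures favour the standard programme. The question is whether to condition on qualification attained during the programme.
Because the programme influences qualification attained during the programme, qualification attained during the programme is a post-treatment mediator, not a confounder. Stratifying on it would bias the estimate; the causal effect is the crude pooled difference.
So P(outcome | do(the intensive programme)) is just the pooled rate for the intensive programme: 382/900 = 0.424.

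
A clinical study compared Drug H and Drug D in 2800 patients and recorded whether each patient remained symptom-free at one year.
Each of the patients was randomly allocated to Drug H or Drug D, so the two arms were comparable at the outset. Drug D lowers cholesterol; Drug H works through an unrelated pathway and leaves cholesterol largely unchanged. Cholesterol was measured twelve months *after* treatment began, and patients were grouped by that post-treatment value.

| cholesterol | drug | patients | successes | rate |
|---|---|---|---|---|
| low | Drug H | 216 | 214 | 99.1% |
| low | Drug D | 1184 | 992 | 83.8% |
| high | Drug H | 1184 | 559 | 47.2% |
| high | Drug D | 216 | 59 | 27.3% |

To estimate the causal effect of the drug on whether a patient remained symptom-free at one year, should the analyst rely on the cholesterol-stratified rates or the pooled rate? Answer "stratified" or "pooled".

The stratified and pooled comparisons disagree (Drug H wins within each cholesterol; Drug D wins overall), so the answer turns on the causal role of cholesterol.
Because the drug influences cholesterol, cholesterol is a post-treatment mediator, not a confounder. Stratifying on it would bias the estimate; the causal effect is the crude pooled difference.
Pooled: Drug H 55.2% vs Drug D 75.1%; Drug D is higher overall.

pooled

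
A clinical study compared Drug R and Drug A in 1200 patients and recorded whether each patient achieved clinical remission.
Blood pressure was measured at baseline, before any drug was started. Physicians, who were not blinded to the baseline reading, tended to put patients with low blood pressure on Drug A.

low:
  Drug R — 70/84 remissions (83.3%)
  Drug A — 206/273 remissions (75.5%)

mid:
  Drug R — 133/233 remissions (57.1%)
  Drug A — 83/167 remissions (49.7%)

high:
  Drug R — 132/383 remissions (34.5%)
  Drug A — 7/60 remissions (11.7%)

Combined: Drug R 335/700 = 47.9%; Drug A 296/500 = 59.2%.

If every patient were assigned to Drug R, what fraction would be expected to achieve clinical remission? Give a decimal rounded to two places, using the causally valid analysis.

0.57

Since blood pressure is a pre-existing factor (not a product of the drug) and it affects the outcome on its own, it is a confounder. The stratified rates, not the pooled rate, identify the causal effect.
Standardising Drug R to the population blood pressure mix: 0.297·70/84 + 0.333·133/233 + 0.369·132/383 = 0.565.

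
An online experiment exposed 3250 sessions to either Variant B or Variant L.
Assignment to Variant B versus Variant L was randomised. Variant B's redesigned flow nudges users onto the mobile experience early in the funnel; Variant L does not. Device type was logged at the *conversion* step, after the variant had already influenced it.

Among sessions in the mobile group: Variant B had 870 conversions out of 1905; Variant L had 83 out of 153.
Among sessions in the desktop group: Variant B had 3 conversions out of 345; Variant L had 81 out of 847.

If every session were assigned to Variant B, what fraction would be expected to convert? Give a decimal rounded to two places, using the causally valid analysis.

0.39

Stratifying would compare variants among sessions the variants themselves sorted into device type groups — a form of selection on an intermediate. The unconditioned pooled rates give the total causal effect.
So P(outcome | do(Variant B)) is just the pooled rate for Variant B: 873/2250 = 0.388.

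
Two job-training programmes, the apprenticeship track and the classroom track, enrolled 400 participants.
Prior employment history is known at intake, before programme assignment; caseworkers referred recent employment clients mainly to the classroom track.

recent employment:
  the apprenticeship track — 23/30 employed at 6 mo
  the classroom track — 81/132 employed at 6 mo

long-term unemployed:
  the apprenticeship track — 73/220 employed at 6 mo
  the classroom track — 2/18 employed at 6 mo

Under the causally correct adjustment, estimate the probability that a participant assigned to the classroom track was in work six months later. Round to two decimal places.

0.31

Within every prior employment history level the apprenticeship track has the higher rate, yet pooled the classroom track does — Simpson's reversal.
Prior employment history differs across programmes for reasons unrelated to any effect of the programme itself, and it separately predicts the outcome — a classic confounder. We must compare within prior employment history levels.
Standardising the classroom track to the population prior employment history mix: 0.405·81/132 + 0.595·2/18 = 0.315.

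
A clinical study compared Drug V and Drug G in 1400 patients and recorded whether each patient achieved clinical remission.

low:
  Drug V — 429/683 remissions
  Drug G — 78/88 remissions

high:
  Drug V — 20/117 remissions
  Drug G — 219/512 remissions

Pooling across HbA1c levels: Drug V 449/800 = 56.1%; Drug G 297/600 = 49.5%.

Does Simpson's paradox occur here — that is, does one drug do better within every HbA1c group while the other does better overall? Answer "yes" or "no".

yes

Within each HbA1c level (low 62.8% vs 88.6%; high 17.1% vs 42.8%), Drug G has the higher rate every time. Pooled: 56.1% vs 49.5% — Drug V has the higher rate overall. The two comparisons disagree.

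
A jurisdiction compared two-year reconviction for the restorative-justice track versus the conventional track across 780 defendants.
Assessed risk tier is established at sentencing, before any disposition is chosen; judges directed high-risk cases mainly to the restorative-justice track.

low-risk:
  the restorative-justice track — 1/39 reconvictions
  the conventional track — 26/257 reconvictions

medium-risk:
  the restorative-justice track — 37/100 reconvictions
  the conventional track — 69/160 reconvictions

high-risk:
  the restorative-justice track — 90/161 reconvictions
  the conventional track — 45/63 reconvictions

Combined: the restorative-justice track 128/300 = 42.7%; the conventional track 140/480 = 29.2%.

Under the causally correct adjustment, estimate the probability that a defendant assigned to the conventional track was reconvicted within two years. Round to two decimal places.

The stratified and pooled comparisons disagree (the restorative-justice track wins within each assessed risk tier; the conventional track wins overall), so the answer turns on the causal role of assessed risk tier.
Assessed risk tier is set before the disposition has any effect — it is not caused by the disposition — and it independently drives the outcome. That makes it a confounder, so the causal comparison is within assessed risk tier levels.
Standardising the conventional track to the population assessed risk tier mix: 0.379·26/257 + 0.333·69/160 + 0.287·45/63 = 0.387.

0.39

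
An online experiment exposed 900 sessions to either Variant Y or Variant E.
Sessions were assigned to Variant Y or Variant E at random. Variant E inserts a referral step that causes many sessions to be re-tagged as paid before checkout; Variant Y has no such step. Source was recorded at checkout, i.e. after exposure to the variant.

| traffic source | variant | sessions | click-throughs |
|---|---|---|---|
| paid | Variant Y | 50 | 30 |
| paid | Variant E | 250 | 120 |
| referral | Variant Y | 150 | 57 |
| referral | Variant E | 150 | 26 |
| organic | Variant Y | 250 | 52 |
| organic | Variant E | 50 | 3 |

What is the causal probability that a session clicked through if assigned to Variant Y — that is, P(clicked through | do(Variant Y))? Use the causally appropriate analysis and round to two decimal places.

0.31

Traffic source here is a post-treatment variable shaped by the variant; conditioning on it would introduce bias rather than remove it. The overall comparison is the causal one.
So P(outcome | do(Variant Y)) is just the pooled rate for Variant Y: 139/450 = 0.309.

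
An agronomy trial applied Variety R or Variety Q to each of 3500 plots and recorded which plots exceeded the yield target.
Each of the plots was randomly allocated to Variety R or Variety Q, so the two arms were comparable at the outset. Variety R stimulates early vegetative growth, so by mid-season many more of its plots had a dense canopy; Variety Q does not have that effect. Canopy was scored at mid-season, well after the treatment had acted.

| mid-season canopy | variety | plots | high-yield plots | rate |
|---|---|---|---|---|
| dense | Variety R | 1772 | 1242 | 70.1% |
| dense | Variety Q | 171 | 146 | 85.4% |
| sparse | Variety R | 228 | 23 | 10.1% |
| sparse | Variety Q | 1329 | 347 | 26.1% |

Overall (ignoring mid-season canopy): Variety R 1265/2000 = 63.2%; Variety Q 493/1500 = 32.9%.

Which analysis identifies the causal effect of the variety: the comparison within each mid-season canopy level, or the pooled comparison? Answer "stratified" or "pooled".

The distribution of mid-season canopy is itself part of what the variety does — it is an intermediate outcome. Holding it fixed would remove that part of the effect; the total effect is the pooled difference.
Pooled: Variety R 63.2% vs Variety Q 32.9%; Variety R is higher overall.

pooled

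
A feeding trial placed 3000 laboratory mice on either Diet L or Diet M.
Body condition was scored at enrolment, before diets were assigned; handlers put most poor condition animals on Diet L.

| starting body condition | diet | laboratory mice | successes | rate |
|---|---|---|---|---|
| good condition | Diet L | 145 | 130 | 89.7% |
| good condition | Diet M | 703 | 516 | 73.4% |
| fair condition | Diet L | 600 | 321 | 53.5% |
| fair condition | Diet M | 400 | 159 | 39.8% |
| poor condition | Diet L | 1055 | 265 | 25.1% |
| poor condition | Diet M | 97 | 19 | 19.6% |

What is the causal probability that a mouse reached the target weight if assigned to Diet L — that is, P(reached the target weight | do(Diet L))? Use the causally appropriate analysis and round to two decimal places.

Starting body condition satisfies the back-door criterion: it is not a descendant of the diet, and it blocks the spurious path from diet to outcome. Adjusting for it (i.e., using the within-starting body condition rates) gives the causal effect.
Standardising Diet L to the population starting body condition mix: 0.283·130/145 + 0.333·321/600 + 0.384·265/1055 = 0.528.

0.53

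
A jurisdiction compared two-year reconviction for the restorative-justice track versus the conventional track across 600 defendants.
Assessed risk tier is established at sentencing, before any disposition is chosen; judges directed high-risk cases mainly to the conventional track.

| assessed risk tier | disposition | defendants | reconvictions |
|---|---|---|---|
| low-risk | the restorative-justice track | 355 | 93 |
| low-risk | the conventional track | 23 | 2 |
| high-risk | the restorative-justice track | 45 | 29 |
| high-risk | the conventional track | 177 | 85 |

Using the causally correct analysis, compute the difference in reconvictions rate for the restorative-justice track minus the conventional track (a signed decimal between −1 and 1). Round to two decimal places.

+0.17

Assessed risk tier is set before the disposition has any effect — it is not caused by the disposition — and it independently drives the outcome. That makes it a confounder, so the causal comparison is within assessed risk tier levels.
Adjusting over the population distribution of assessed risk tier: 0.630·(0.262−0.087) + 0.370·(0.644−0.480) = +0.171.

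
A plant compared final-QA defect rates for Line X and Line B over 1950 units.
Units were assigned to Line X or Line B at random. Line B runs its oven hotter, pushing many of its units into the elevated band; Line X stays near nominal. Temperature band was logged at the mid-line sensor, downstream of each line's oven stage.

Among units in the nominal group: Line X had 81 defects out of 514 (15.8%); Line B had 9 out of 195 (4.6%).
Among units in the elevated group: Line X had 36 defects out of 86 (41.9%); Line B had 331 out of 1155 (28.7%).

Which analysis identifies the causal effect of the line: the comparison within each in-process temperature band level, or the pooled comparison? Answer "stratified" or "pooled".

In-process temperature band is recorded after the line and is itself shifted by it — it sits on the causal path from line to outcome. Conditioning on a mediator would strip out part of the effect we want; the pooled comparison gives the total causal effect.
Pooled: Line X 19.5% vs Line B 25.2%; Line X is lower overall.

pooled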